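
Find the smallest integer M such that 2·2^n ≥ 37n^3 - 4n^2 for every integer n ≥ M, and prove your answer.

At n = 16: 131072 < 150528, so the inequality fails and M ≥ 17. We prove 2·2^n ≥ 37n^3 - 4n^2 for all n ≥ 17.
Base step (n = 17): 2·2^n = 262144 and 37n^3 - 4n^2 = 180625, so 262144 ≥ 180625.
Inductive step: assume the claim holds for n = i, so 2·2^i ≥ 37i^3 - 4i^2.
Then 2·2^(i + 1) = 2·(2·2^i) ≥ 2·(37i^3 - 4i^2).
Also, for i ≥ 17 we have 2·(37i^3 - 4i^2) ≥ 37(i+1)^3 - 4(i+1)^2, since 2·(37i^3 - 4i^2) − (37(i+1)^3 - 4(i+1)^2) = 37i^3 - 115i^2 - 103i - 33, which is nonnegative for all i ≥ 17.
Combining, 2·2^(i + 1) ≥ 37(i+1)^3 - 4(i+1)^2.
By the principle of mathematical induction, the result holds for all n ≥ 17.
Hence the smallest such M is 17.

M = 17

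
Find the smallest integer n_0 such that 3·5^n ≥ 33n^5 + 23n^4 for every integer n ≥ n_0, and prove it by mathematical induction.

n_0 = 9

At n = 8: 1171875 < 1175552, so the inequality fails and n_0 ≥ 9. We prove 3·5^n ≥ 33n^5 + 23n^4 for all n ≥ 9.
Base case (n = 9): 3·5^n = 5859375 and 33n^5 + 23n^4 = 2099520, so 5859375 ≥ 2099520.
Inductive step: assume the claim holds for n = j, so 3·5^j ≥ 33j^5 + 23j^4.
Then 3·5^(j + 1) = 5·(3·5^j) ≥ 5·(33j^5 + 23j^4).
Also, for j ≥ 9 we have 5·(33j^5 + 23j^4) ≥ 33(j+1)^5 + 23(j+1)^4, since 5·(33j^5 + 23j^4) − (33(j+1)^5 + 23(j+1)^4) = 132j^5 - 73j^4 - 422j^3 - 468j^2 - 257j - 56, which is nonnegative for all j ≥ 9.
Combining, 3·5^(j + 1) ≥ 33(j+1)^5 + 23(j+1)^4.
By the principle of mathematical induction, the result holds for all n ≥ 9.
Hence the smallest such n_0 is 9.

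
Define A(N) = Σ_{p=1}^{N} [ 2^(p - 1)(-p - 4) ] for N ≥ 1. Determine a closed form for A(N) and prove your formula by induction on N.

We claim A(N) = -2^N(N + 3) + 3 for all N ≥ 1.
Base step (N = 1): A(1) = -5, and the closed form gives -5. They agree.
Suppose the result is true for N = p, so A(p) = -2^p(p + 3) + 3.
Then A(p+1) = A(p) + (2^p(-p - 5)) = (-2^p(p + 3) + 3) + (2^p(-p - 5)).
Simplifying, A(p+1) = -2^(p + 1)p - 2^(p + 3) + 3 = -2^(p+1)((p+1) + 3) + 3,
which is the closed form with N = p+1.
This completes the induction.

A(N) = -2^N(N + 3) + 3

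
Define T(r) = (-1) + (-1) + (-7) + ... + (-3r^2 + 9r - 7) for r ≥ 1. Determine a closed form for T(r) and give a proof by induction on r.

T(r) = -r(r^2 - 3r + 3)

We claim T(r) = -r(r^2 - 3r + 3) for all r ≥ 1.
Base step (r = 1): T(1) = -1, and the closed form gives -1. They agree.
For the inductive step, assume it holds for an arbitrary k ≥ 1, so T(k) = k(-k^2 + 3k - 3).
Then T(k+1) = T(k) + (-3k^2 + 3k - 1) = (k(-k^2 + 3k - 3)) + (-3k^2 + 3k - 1).
Simplifying, T(k+1) = -(k + 1)(k^2 - k + 1) = -(k+1)((k+1)^2 - 3(k+1) + 3),
which is the closed form with r = k+1.
Hence, by induction on r, the claim holds for every r ≥ 1.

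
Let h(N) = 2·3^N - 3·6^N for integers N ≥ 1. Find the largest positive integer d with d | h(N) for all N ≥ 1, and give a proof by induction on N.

Computing the first values: h(1) = -12 and h(2) = -90; gcd(-12, -90) = 6, so d ≤ 6.
We prove 6 | 2·3^N - 3·6^N for all N ≥ 1 by induction on N.
When N = 1: h(1) = -12 = 6·(-2), so 6 | h(1).
For the inductive step, assume it holds for an arbitrary i ≥ 1, i.e. 6 | h(i). Then
h(i+1) − 6·h(i) = (2·3^(i+1) - 3·6^(i+1)) − 6·(2·3^i - 3·6^i) = (2)·3^i·(3 − 6) = (-6)·3^i. Since 6 | h(i) by the inductive hypothesis, 6 | 6·h(i); and 6 | -6 since -6 = 6·-1. Therefore 6 | h(i+1).
By the principle of mathematical induction, the result holds for all N ≥ 1.
Therefore the largest such d is 6.

d = 6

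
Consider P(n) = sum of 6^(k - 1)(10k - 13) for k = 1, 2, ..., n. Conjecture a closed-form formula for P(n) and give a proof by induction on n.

We claim P(n) = 6^n(2n - 3) + 3 for all n ≥ 1.
For the base case n = 1: P(1) = -3, and the closed form gives -3. They agree.
Inductive step: suppose the statement holds for some k ≥ 1, so P(k) = 6^k(2k - 3) + 3.
Then P(k+1) = P(k) + (6^k(10k - 3)) = (6^k(2k - 3) + 3) + (6^k(10k - 3)).
Simplifying, P(k+1) = 12·6^k·k - 6·6^k + 3 = 6^(k+1)(2(k+1) - 3) + 3,
which is the closed form with n = k+1.
This completes the induction.

P(n) = 6^n(2n - 3) + 3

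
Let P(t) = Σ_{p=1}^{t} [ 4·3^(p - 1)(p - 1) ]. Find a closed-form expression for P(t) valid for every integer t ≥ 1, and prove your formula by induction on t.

P(t) = 3^t(2t - 3) + 3

We claim P(t) = 3^t(2t - 3) + 3 for all t ≥ 1.
For the base case t = 1: P(1) = 0, and the closed form gives 0. They agree.
Inductive step: assume the claim holds for t = p, so P(p) = 3^p(2p - 3) + 3.
Then P(p+1) = P(p) + (4·3^p·p) = (3^p(2p - 3) + 3) + (4·3^p·p).
Simplifying, P(p+1) = 6·3^p·p - 3·3^p + 3 = 3^(p+1)(2(p+1) - 3) + 3,
which is the closed form with t = p+1.
By the principle of mathematical induction, the result holds for all t ≥ 1.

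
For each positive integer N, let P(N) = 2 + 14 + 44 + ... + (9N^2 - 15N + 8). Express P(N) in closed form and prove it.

P(N) = N(3N^2 - 3N + 2)

We claim P(N) = N(3N^2 - 3N + 2) for all N ≥ 1.
When N = 1: P(1) = 2, and the closed form gives 2. They agree.
For the inductive step, assume it holds for an arbitrary m ≥ 1, so P(m) = m(3m^2 - 3m + 2).
Then P(m+1) = P(m) + (9m^2 + 3m + 2) = (m(3m^2 - 3m + 2)) + (9m^2 + 3m + 2).
Simplifying, P(m+1) = (m + 1)(3m^2 + 3m + 2) = (m+1)(3(m+1)^2 - 3(m+1) + 2),
which is the closed form with N = m+1.
By the principle of mathematical induction, the result holds for all N ≥ 1.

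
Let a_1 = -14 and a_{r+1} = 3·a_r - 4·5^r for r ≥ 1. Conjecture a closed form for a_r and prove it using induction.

a_r = -4·3^(r - 1) - 2·5^r

Computing the first terms: a_1 = -14, a_2 = -62, a_3 = -286. This suggests a_r = -4·3^(r - 1) - 2·5^r.
For the base case r = 1: the formula gives -14 = -14 = a_1.
For the inductive step, assume it holds for an arbitrary j ≥ 1, so a_j = -4·3^(j - 1) - 2·5^j.
Then a_{j+1} = 3·a_j - 4·5^j = 3·(-4·3^(j - 1) - 2·5^j) - 4·5^j = -4·3^j - 2·5^(j + 1) = -4·3^((j+1) - 1) - 2·5^(j+1),
which is the claimed formula at r = j+1.
Hence, by induction on r, the claim holds for every r ≥ 1.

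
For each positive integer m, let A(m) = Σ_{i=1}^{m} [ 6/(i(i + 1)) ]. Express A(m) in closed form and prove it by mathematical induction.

A(m) = 6m/(m + 1)

We claim A(m) = 6m/(m + 1) for all m ≥ 1.
For the base case m = 1: A(1) = 3, and the closed form gives 3. They agree.
Inductive step: suppose the statement holds for some i ≥ 1, so A(i) = 6i/(i + 1).
Then A(i+1) = A(i) + (6/((i + 1)(i + 2))) = (6i/(i + 1)) + (6/((i + 1)(i + 2))).
Simplifying, A(i+1) = 6(i + 1)/(i + 2) = 6(i+1)/((i+1) + 1),
which is the closed form with m = i+1.
By induction, the statement is established for all m ≥ 1.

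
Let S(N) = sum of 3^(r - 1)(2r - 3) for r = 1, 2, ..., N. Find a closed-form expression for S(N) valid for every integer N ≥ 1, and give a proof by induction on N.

S(N) = 3^N(N - 2) + 2

We claim S(N) = 3^N(N - 2) + 2 for all N ≥ 1.
Base step (N = 1): S(1) = -1, and the closed form gives -1. They agree.
Suppose the result is true for N = r, so S(r) = 3^r(r - 2) + 2.
Then S(r+1) = S(r) + (3^r(2r - 1)) = (3^r(r - 2) + 2) + (3^r(2r - 1)).
Simplifying, S(r+1) = 3^(r + 1)r - 3^(r + 1) + 2 = 3^(r+1)((r+1) - 2) + 2,
which is the closed form with N = r+1.
By induction, the statement is established for all N ≥ 1.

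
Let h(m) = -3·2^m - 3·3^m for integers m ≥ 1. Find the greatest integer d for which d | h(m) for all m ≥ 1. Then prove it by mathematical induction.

d = 3

Computing the first values: h(1) = -15 and h(2) = -39; gcd(-15, -39) = 3, so d ≤ 3.
We prove 3 | -3·2^m - 3·3^m for all m ≥ 1 by induction on m.
Base step (m = 1): h(1) = -15 = 3·(-5), so 3 | h(1).
Inductive step: suppose the statement holds for some p ≥ 1, i.e. 3 | h(p). Then
h(p+1) − 3·h(p) = (-3·2^(p+1) - 3·3^(p+1)) − 3·(-3·2^p - 3·3^p) = (-3)·2^p·(2 − 3) = (3)·2^p. Since 3 | h(p) by the inductive hypothesis, 3 | 3·h(p); and 3 | 3 since 3 = 3·1. Therefore 3 | h(p+1).
Hence, by induction on m, the claim holds for every m ≥ 1.
Therefore the largest such d is 3.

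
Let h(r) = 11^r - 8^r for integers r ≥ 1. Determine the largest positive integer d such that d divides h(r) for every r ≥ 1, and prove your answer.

d = 3

Computing the first values: h(1) = 3 and h(2) = 57; gcd(3, 57) = 3, so d ≤ 3.
We prove 3 | 11^r - 8^r for all r ≥ 1 by induction on r.
Base case (r = 1): h(1) = 3 = 3·(1), so 3 | h(1).
Suppose the result is true for r = j, i.e. 3 | h(j). Then
11^{j+1} − 8^{j+1} = 11·11^j − 8·8^j = 11·(11^j − 8^j) + (3)·8^j. The first term is divisible by 3 by the inductive hypothesis, and the second term (3)·8^j is divisible by 3 since 3 | 3. Hence 3 | h(j+1).
Hence, by induction on r, the claim holds for every r ≥ 1.
Therefore the largest such d is 3.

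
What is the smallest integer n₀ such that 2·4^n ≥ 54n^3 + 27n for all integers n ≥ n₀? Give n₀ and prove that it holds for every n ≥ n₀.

n₀ = 7

At n = 6: 8192 < 11826, so the inequality fails and n₀ ≥ 7. We prove 2·4^n ≥ 54n^3 + 27n for all n ≥ 7.
Base step (n = 7): 2·4^n = 32768 and 54n^3 + 27n = 18711, so 32768 ≥ 18711.
Suppose the result is true for n = i, so 2·4^i ≥ 54i^3 + 27i.
Then 2·4^(i + 1) = 4·(2·4^i) ≥ 4·(54i^3 + 27i).
Also, for i ≥ 7 we have 4·(54i^3 + 27i) ≥ 54(i+1)^3 + 27(i+1), since 4·(54i^3 + 27i) − (54(i+1)^3 + 27(i+1)) = 162i^3 - 162i^2 - 81i - 81, which is nonnegative for all i ≥ 7.
Combining, 2·4^(i + 1) ≥ 54(i+1)^3 + 27(i+1).
This completes the induction.
Hence the smallest such n₀ is 7.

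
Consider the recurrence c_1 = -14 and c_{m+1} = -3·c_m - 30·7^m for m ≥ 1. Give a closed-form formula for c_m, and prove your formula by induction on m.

c_m = 7(-3)^(m - 1) - 3·7^m

Computing the first terms: c_1 = -14, c_2 = -168, c_3 = -966. This suggests c_m = 7(-3)^(m - 1) - 3·7^m.
For the base case m = 1: the formula gives -14 = -14 = c_1.
For the inductive step, assume it holds for an arbitrary i ≥ 1, so c_i = 7(-3)^(i - 1) - 3·7^i.
Then c_{i+1} = -3·c_i - 30·7^i = -3·(7(-3)^(i - 1) - 3·7^i) - 30·7^i = 7(-3)^i - 3·7^(i + 1) = 7(-3)^((i+1) - 1) - 3·7^(i+1),
which is the claimed formula at m = i+1.
This completes the induction.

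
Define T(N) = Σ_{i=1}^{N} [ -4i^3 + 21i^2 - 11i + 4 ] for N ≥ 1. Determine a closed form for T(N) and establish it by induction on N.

T(N) = -N(N^3 - 5N^2 - 4N - 2)

We claim T(N) = -N(N^3 - 5N^2 - 4N - 2) for all N ≥ 1.
Base step (N = 1): T(1) = 10, and the closed form gives 10. They agree.
For the inductive step, assume it holds for an arbitrary i ≥ 1, so T(i) = i(-i^3 + 5i^2 + 4i + 2).
Then T(i+1) = T(i) + (-4i^3 + 9i^2 + 19i + 10) = (i(-i^3 + 5i^2 + 4i + 2)) + (-4i^3 + 9i^2 + 19i + 10).
Simplifying, T(i+1) = -(i + 1)(i^3 - 2i^2 - 11i - 10) = -(i+1)((i+1)^3 - 5(i+1)^2 - 4(i+1) - 2),
which is the closed form with N = i+1.
Hence, by induction on N, the claim holds for every N ≥ 1.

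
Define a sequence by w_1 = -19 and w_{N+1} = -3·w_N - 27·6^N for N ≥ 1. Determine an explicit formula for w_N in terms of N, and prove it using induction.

Computing the first terms: w_1 = -19, w_2 = -105, w_3 = -657. This suggests w_N = -(-3)^(N - 1) - 3·6^N.
Base case (N = 1): the formula gives -19 = -19 = w_1.
Inductive step: suppose the statement holds for some k ≥ 1, so w_k = -(-3)^(k - 1) - 3·6^k.
Then w_{k+1} = -3·w_k - 27·6^k = -3·(-(-3)^(k - 1) - 3·6^k) - 27·6^k = -(-3)^k - 3·6^(k + 1) = -(-3)^((k+1) - 1) - 3·6^(k+1),
which is the claimed formula at N = k+1.
This completes the induction.

w_N = -(-3)^(N - 1) - 3·6^N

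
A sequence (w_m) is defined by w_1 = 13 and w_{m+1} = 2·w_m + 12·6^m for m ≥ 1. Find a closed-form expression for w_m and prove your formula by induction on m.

Computing the first terms: w_1 = 13, w_2 = 98, w_3 = 628. This suggests w_m = -5·2^(m - 1) + 3·6^m.
Base step (m = 1): the formula gives 13 = 13 = w_1.
Suppose the result is true for m = r, so w_r = -5·2^(r - 1) + 3·6^r.
Then w_{r+1} = 2·w_r + 12·6^r = 2·(-5·2^(r - 1) + 3·6^r) + 12·6^r = -5·2^r + 3·6^(r + 1) = -5·2^((r+1) - 1) + 3·6^(r+1),
which is the claimed formula at m = r+1.
This completes the induction.

w_m = -5·2^(m - 1) + 3·6^m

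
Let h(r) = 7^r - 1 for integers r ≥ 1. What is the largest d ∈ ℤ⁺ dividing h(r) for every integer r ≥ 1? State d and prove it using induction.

Computing the first values: h(1) = 6 and h(2) = 48; gcd(6, 48) = 6, so d ≤ 6.
We prove 6 | 7^r - 1 for all r ≥ 1 by induction on r.
When r = 1: h(1) = 6 = 6·(1), so 6 | h(1).
For the inductive step, assume it holds for an arbitrary m ≥ 1, i.e. 6 | h(m). Then
7^{m+1} − 1^{m+1} = 7·7^m − 1·1^m = 7·(7^m − 1^m) + (6)·1^m. The first term is divisible by 6 by the inductive hypothesis, and the second term (6)·1^m is divisible by 6 since 6 | 6. Hence 6 | h(m+1).
This completes the induction.
Therefore the largest such d is 6.

d = 6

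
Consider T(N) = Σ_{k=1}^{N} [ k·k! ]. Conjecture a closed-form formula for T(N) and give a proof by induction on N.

We claim T(N) = (N + 1)N! - 1 for all N ≥ 1.
Base step (N = 1): T(1) = 1, and the closed form gives 1. They agree.
Suppose the result is true for N = k, so T(k) = (k + 1)k! - 1.
Then T(k+1) = T(k) + ((k + 1)(k + 1)!) = ((k + 1)k! - 1) + ((k + 1)(k + 1)!).
Simplifying, T(k+1) = ((k+1) + 1)(k+1)! - 1,
which is the closed form with N = k+1.
By the principle of mathematical induction, the result holds for all N ≥ 1.

T(N) = (N + 1)N! - 1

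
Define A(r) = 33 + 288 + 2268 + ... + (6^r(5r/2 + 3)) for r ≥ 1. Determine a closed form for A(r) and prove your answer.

A(r) = 3·6^r(r + 1) - 3

We claim A(r) = 3·6^r(r + 1) - 3 for all r ≥ 1.
When r = 1: A(1) = 33, and the closed form gives 33. They agree.
For the inductive step, assume it holds for an arbitrary j ≥ 1, so A(j) = 3·6^j(j + 1) - 3.
Then A(j+1) = A(j) + (6^j(15j + 33)) = (3·6^j(j + 1) - 3) + (6^j(15j + 33)).
Simplifying, A(j+1) = 18·6^j·j + 36·6^j - 3 = 3·6^(j+1)((j+1) + 1) - 3,
which is the closed form with r = j+1.
Hence, by induction on r, the claim holds for every r ≥ 1.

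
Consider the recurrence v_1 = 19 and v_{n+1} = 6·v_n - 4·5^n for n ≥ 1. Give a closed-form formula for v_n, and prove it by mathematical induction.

v_n = 4·5^n - 6^(n - 1)

Computing the first terms: v_1 = 19, v_2 = 94, v_3 = 464. This suggests v_n = 4·5^n - 6^(n - 1).
For the base case n = 1: the formula gives 19 = 19 = v_1.
For the inductive step, assume it holds for an arbitrary k ≥ 1, so v_k = 4·5^k - 6^(k - 1).
Then v_{k+1} = 6·v_k - 4·5^k = 6·(4·5^k - 6^(k - 1)) - 4·5^k = 4·5^(k + 1) - 6^k = 4·5^(k+1) - 6^((k+1) - 1),
which is the claimed formula at n = k+1.
This completes the induction.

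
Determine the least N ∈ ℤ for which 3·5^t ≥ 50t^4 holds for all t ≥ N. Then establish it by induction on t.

N = 7

At t = 6: 46875 < 64800, so the inequality fails and N ≥ 7. We prove 3·5^t ≥ 50t^4 for all t ≥ 7.
When t = 7: 3·5^t = 234375 and 50t^4 = 120050, so 234375 ≥ 120050.
Suppose the result is true for t = p, so 3·5^p ≥ 50p^4.
Then 3·5^(p + 1) = 5·(3·5^p) ≥ 5·(50p^4).
Also, for p ≥ 7 we have 5·(50p^4) ≥ 50(p+1)^4, since 5 ≥ (1 + 1/p)^4 for all p ≥ 7.
Combining, 3·5^(p + 1) ≥ 50(p+1)^4.
By induction, the statement is established for all t ≥ 7.
Hence the smallest such N is 7.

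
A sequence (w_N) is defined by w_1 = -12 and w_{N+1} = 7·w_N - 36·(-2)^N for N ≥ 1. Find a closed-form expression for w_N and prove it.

w_N = (-2)^(N + 2) - 4·7^(N - 1)

Computing the first terms: w_1 = -12, w_2 = -12, w_3 = -228. This suggests w_N = (-2)^(N + 2) - 4·7^(N - 1).
For the base case N = 1: the formula gives -12 = -12 = w_1.
Inductive step: suppose the statement holds for some k ≥ 1, so w_k = (-2)^(k + 2) - 4·7^(k - 1).
Then w_{k+1} = 7·w_k - 36·(-2)^k = 7·((-2)^(k + 2) - 4·7^(k - 1)) - 36·(-2)^k = (-2)^(k + 3) - 4·7^k = (-2)^((k+1) + 2) - 4·7^((k+1) - 1),
which is the claimed formula at N = k+1.
Hence, by induction on N, the claim holds for every N ≥ 1.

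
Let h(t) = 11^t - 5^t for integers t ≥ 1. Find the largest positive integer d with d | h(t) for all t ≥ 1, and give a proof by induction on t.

d = 6

Computing the first values: h(1) = 6 and h(2) = 96; gcd(6, 96) = 6, so d ≤ 6.
We prove 6 | 11^t - 5^t for all t ≥ 1 by induction on t.
When t = 1: h(1) = 6 = 6·(1), so 6 | h(1).
Inductive step: suppose the statement holds for some p ≥ 1, i.e. 6 | h(p). Then
11^{p+1} − 5^{p+1} = 11·11^p − 5·5^p = 11·(11^p − 5^p) + (6)·5^p. The first term is divisible by 6 by the inductive hypothesis, and the second term (6)·5^p is divisible by 6 since 6 | 6. Hence 6 | h(p+1).
By induction, the statement is established for all t ≥ 1.
Therefore the largest such d is 6.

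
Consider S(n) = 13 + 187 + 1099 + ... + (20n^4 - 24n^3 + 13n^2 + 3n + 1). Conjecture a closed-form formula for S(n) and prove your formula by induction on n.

S(n) = n(4n^4 + 4n^3 - n^2 + 2n + 4)

We claim S(n) = n(4n^4 + 4n^3 - n^2 + 2n + 4) for all n ≥ 1.
For the base case n = 1: S(1) = 13, and the closed form gives 13. They agree.
Inductive step: assume the claim holds for n = j, so S(j) = j(4j^4 + 4j^3 - j^2 + 2j + 4).
Then S(j+1) = S(j) + (20j^4 + 56j^3 + 61j^2 + 37j + 13) = (j(4j^4 + 4j^3 - j^2 + 2j + 4)) + (20j^4 + 56j^3 + 61j^2 + 37j + 13).
Simplifying, S(j+1) = (j + 1)(4j^4 + 20j^3 + 35j^2 + 28j + 13) = (j+1)(4(j+1)^4 + 4(j+1)^3 - (j+1)^2 + 2(j+1) + 4),
which is the closed form with n = j+1.
This completes the induction.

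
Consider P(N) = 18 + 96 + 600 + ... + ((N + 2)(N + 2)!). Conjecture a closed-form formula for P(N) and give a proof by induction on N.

P(N) = (N + 3)! - 6

We claim P(N) = (N + 3)! - 6 for all N ≥ 1.
Base step (N = 1): P(1) = 18, and the closed form gives 18. They agree.
For the inductive step, assume it holds for an arbitrary m ≥ 1, so P(m) = (m + 3)! - 6.
Then P(m+1) = P(m) + ((m + 3)(m + 3)!) = ((m + 3)! - 6) + ((m + 3)(m + 3)!).
Simplifying, P(m+1) = ((m+1) + 3)! - 6,
which is the closed form with N = m+1.
By induction, the statement is established for all N ≥ 1.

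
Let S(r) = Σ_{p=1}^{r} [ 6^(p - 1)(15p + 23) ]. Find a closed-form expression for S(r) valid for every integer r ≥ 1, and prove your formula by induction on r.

S(r) = 6^r(3r + 4) - 4

We claim S(r) = 6^r(3r + 4) - 4 for all r ≥ 1.
Base step (r = 1): S(1) = 38, and the closed form gives 38. They agree.
Suppose the result is true for r = p, so S(p) = 6^p(3p + 4) - 4.
Then S(p+1) = S(p) + (6^p(15p + 38)) = (6^p(3p + 4) - 4) + (6^p(15p + 38)).
Simplifying, S(p+1) = 18·6^p·p + 42·6^p - 4 = 6^(p+1)(3(p+1) + 4) - 4,
which is the closed form with r = p+1.
By induction, the statement is established for all r ≥ 1.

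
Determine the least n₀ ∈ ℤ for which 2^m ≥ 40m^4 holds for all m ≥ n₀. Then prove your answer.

At m = 23: 8388608 < 11193640, so the inequality fails and n₀ ≥ 24. We prove 2^m ≥ 40m^4 for all m ≥ 24.
For the base case m = 24: 2^m = 16777216 and 40m^4 = 13271040, so 16777216 ≥ 13271040.
Suppose the result is true for m = p, so 2^p ≥ 40p^4.
Then 2^(p + 1) = 2·(2^p) ≥ 2·(40p^4).
Also, for p ≥ 24 we have 2·(40p^4) ≥ 40(p+1)^4, since 2 ≥ (1 + 1/p)^4 for all p ≥ 24.
Combining, 2^(p + 1) ≥ 40(p+1)^4.
By the principle of mathematical induction, the result holds for all m ≥ 24.
Hence the smallest such n₀ is 24.

n₀ = 24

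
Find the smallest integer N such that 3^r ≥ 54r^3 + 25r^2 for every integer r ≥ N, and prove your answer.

At r = 9: 19683 < 41391, so the inequality fails and N ≥ 10. We prove 3^r ≥ 54r^3 + 25r^2 for all r ≥ 10.
Base case (r = 10): 3^r = 59049 and 54r^3 + 25r^2 = 56500, so 59049 ≥ 56500.
For the inductive step, assume it holds for an arbitrary m ≥ 10, so 3^m ≥ 54m^3 + 25m^2.
Then 3^(m + 1) = 3·(3^m) ≥ 3·(54m^3 + 25m^2).
Also, for m ≥ 10 we have 3·(54m^3 + 25m^2) ≥ 54(m+1)^3 + 25(m+1)^2, since 3·(54m^3 + 25m^2) − (54(m+1)^3 + 25(m+1)^2) = 108m^3 - 112m^2 - 212m - 79, which is nonnegative for all m ≥ 10.
Combining, 3^(m + 1) ≥ 54(m+1)^3 + 25(m+1)^2.
By the principle of mathematical induction, the result holds for all r ≥ 10.
Hence the smallest such N is 10.

N = 10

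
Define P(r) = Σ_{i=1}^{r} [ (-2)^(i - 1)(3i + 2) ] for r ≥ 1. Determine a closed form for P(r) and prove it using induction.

P(r) = -(-2)^r(r + 1) + 1

We claim P(r) = -(-2)^r(r + 1) + 1 for all r ≥ 1.
Base case (r = 1): P(1) = 5, and the closed form gives 5. They agree.
Suppose the result is true for r = i, so P(i) = -(-2)^i(i + 1) + 1.
Then P(i+1) = P(i) + ((-2)^i(3i + 5)) = (-(-2)^i(i + 1) + 1) + ((-2)^i(3i + 5)).
Simplifying, P(i+1) = -(-2)^(i + 1)i + (-2)^(i + 2) + 1 = -(-2)^(i+1)((i+1) + 1) + 1,
which is the closed form with r = i+1.
Hence, by induction on r, the claim holds for every r ≥ 1.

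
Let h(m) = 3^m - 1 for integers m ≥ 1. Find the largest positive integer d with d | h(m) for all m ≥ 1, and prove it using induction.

Computing the first values: h(1) = 2 and h(2) = 8; gcd(2, 8) = 2, so d ≤ 2.
We prove 2 | 3^m - 1 for all m ≥ 1 by induction on m.
Base case (m = 1): h(1) = 2 = 2·(1), so 2 | h(1).
Inductive step: suppose the statement holds for some p ≥ 1, i.e. 2 | h(p). Then
3^{p+1} − 1^{p+1} = 3·3^p − 1·1^p = 3·(3^p − 1^p) + (2)·1^p. The first term is divisible by 2 by the inductive hypothesis, and the second term (2)·1^p is divisible by 2 since 2 | 2. Hence 2 | h(p+1).
Hence, by induction on m, the claim holds for every m ≥ 1.
Therefore the largest such d is 2.

d = 2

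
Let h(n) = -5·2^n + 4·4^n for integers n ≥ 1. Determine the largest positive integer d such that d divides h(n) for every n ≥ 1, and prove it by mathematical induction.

Computing the first values: h(1) = 6 and h(2) = 44; gcd(6, 44) = 2, so d ≤ 2.
We prove 2 | -5·2^n + 4·4^n for all n ≥ 1 by induction on n.
Base case (n = 1): h(1) = 6 = 2·(3), so 2 | h(1).
Inductive step: assume the claim holds for n = m, i.e. 2 | h(m). Then
h(m+1) − 4·h(m) = (-5·2^(m+1) + 4·4^(m+1)) − 4·(-5·2^m + 4·4^m) = (-5)·2^m·(2 − 4) = (10)·2^m. Since 2 | h(m) by the inductive hypothesis, 2 | 4·h(m); and 2 | 10 since 10 = 2·5. Therefore 2 | h(m+1).
By induction, the statement is established for all n ≥ 1.
Therefore the largest such d is 2.

d = 2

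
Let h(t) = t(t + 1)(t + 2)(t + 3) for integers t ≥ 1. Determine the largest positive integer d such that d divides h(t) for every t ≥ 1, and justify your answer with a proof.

Computing the first values: h(1) = 24 and h(2) = 120; gcd(24, 120) = 24, so d ≤ 24.
We prove 24 | t(t + 1)(t + 2)(t + 3) for all t ≥ 1 by induction on t.
Base step (t = 1): h(1) = 24 = 24·(1), so 24 | h(1).
For the inductive step, assume it holds for an arbitrary i ≥ 1, i.e. 24 | h(i). Then
h(i+1) − h(i) = (i+1)·(i+2)·(i+3)·(i+4) − i·(i+1)·(i+2)·(i+3) = (i+1)·(i+2)·(i+3)·[(i+4) − i] = 4·(i+1)·(i+2)·(i+3). The product of 3 consecutive integers is divisible by (3)! = 6, so h(i+1) − h(i) is divisible by 4·6 = 24. By the inductive hypothesis 24 | h(i), hence 24 | h(i+1).
Hence, by induction on t, the claim holds for every t ≥ 1.
Therefore the largest such d is 24.

d = 24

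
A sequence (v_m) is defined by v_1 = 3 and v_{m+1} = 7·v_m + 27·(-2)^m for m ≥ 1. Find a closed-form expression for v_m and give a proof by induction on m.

Computing the first terms: v_1 = 3, v_2 = -33, v_3 = -123. This suggests v_m = -3(-2)^m - 3·7^(m - 1).
When m = 1: the formula gives 3 = 3 = v_1.
Inductive step: suppose the statement holds for some k ≥ 1, so v_k = -3(-2)^k - 3·7^(k - 1).
Then v_{k+1} = 7·v_k + 27·(-2)^k = 7·(-3(-2)^k - 3·7^(k - 1)) + 27·(-2)^k = -3(-2)^(k + 1) - 3·7^k = -3(-2)^(k+1) - 3·7^((k+1) - 1),
which is the claimed formula at m = k+1.
Hence, by induction on m, the claim holds for every m ≥ 1.

v_m = -3(-2)^m - 3·7^(m - 1)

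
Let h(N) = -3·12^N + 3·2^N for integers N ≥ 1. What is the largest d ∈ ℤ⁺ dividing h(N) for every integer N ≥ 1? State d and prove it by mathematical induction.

d = 30

Computing the first values: h(1) = -30 and h(2) = -420; gcd(-30, -420) = 30, so d ≤ 30.
We prove 30 | -3·12^N + 3·2^N for all N ≥ 1 by induction on N.
Base case (N = 1): h(1) = -30 = 30·(-1), so 30 | h(1).
Inductive step: assume the claim holds for N = k, i.e. 30 | h(k). Then
h(k+1) − 12·h(k) = (-3·12^(k+1) + 3·2^(k+1)) − 12·(-3·12^k + 3·2^k) = (3)·2^k·(2 − 12) = (-30)·2^k. Since 30 | h(k) by the inductive hypothesis, 30 | 12·h(k); and 30 | -30 since -30 = 30·-1. Therefore 30 | h(k+1).
This completes the induction.
Therefore the largest such d is 30.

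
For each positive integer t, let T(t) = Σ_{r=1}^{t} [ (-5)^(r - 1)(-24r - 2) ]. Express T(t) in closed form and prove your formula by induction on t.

We claim T(t) = (-5)^t(4t + 1) - 1 for all t ≥ 1.
Base step (t = 1): T(1) = -26, and the closed form gives -26. They agree.
For the inductive step, assume it holds for an arbitrary r ≥ 1, so T(r) = (-5)^r(4r + 1) - 1.
Then T(r+1) = T(r) + ((-5)^r(-24r - 26)) = ((-5)^r(4r + 1) - 1) + ((-5)^r(-24r - 26)).
Simplifying, T(r+1) = -20(-5)^r·r - 25(-5)^r - 1 = (-5)^(r+1)(4(r+1) + 1) - 1,
which is the closed form with t = r+1.
By the principle of mathematical induction, the result holds for all t ≥ 1.

T(t) = (-5)^t(4t + 1) - 1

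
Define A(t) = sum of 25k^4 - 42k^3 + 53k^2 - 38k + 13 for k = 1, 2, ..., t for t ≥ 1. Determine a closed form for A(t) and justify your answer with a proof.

A(t) = t(5t^4 + 2t^3 + 5t^2 - 3t + 2)

We claim A(t) = t(5t^4 + 2t^3 + 5t^2 - 3t + 2) for all t ≥ 1.
For the base case t = 1: A(1) = 11, and the closed form gives 11. They agree.
For the inductive step, assume it holds for an arbitrary k ≥ 1, so A(k) = k(5k^4 + 2k^3 + 5k^2 - 3k + 2).
Then A(k+1) = A(k) + (25k^4 + 58k^3 + 77k^2 + 42k + 11) = (k(5k^4 + 2k^3 + 5k^2 - 3k + 2)) + (25k^4 + 58k^3 + 77k^2 + 42k + 11).
Simplifying, A(k+1) = (k + 1)(5k^4 + 22k^3 + 41k^2 + 33k + 11) = (k+1)(5(k+1)^4 + 2(k+1)^3 + 5(k+1)^2 - 3(k+1) + 2),
which is the closed form with t = k+1.
By induction, the statement is established for all t ≥ 1.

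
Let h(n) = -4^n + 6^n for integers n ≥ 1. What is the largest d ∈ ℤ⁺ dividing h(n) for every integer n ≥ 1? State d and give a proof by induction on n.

Computing the first values: h(1) = 2 and h(2) = 20; gcd(2, 20) = 2, so d ≤ 2.
We prove 2 | -4^n + 6^n for all n ≥ 1 by induction on n.
For the base case n = 1: h(1) = 2 = 2·(1), so 2 | h(1).
Suppose the result is true for n = i, i.e. 2 | h(i). Then
6^{i+1} − 4^{i+1} = 6·6^i − 4·4^i = 6·(6^i − 4^i) + (2)·4^i. The first term is divisible by 2 by the inductive hypothesis, and the second term (2)·4^i is divisible by 2 since 2 | 2. Hence 2 | h(i+1).
This completes the induction.
Therefore the largest such d is 2.

d = 2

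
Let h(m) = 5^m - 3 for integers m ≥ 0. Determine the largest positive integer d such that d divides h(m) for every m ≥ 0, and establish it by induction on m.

d = 2

Computing the first values: h(0) = -2 and h(1) = 2; gcd(-2, 2) = 2, so d ≤ 2.
We prove 2 | 5^m - 3 for all m ≥ 0 by induction on m.
For the base case m = 0: h(0) = -2 = 2·(-1), so 2 | h(0).
Suppose the result is true for m = i, i.e. 2 | h(i). Then
h(i+1) = 5^(i+1) - 3 = 5·(5^i - 3) + 12 = 5·h(i) + 12. The first term is divisible by 2 by the inductive hypothesis, and 12 is divisible by 2. Hence 2 | h(i+1).
By induction, the statement is established for all m ≥ 0.
Therefore the largest such d is 2.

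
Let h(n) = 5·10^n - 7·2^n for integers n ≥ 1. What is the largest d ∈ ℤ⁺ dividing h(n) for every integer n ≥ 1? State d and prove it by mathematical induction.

d = 4

Computing the first values: h(1) = 36 and h(2) = 472; gcd(36, 472) = 4, so d ≤ 4.
We prove 4 | 5·10^n - 7·2^n for all n ≥ 1 by induction on n.
When n = 1: h(1) = 36 = 4·(9), so 4 | h(1).
Inductive step: suppose the statement holds for some r ≥ 1, i.e. 4 | h(r). Then
h(r+1) − 10·h(r) = (5·10^(r+1) - 7·2^(r+1)) − 10·(5·10^r - 7·2^r) = (-7)·2^r·(2 − 10) = (56)·2^r. Since 4 | h(r) by the inductive hypothesis, 4 | 10·h(r); and 4 | 56 since 56 = 4·14. Therefore 4 | h(r+1).
By induction, the statement is established for all n ≥ 1.
Therefore the largest such d is 4.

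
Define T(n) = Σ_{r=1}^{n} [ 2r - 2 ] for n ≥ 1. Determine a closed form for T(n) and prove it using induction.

We claim T(n) = n(n - 1) for all n ≥ 1.
Base case (n = 1): T(1) = 0, and the closed form gives 0. They agree.
Inductive step: suppose the statement holds for some r ≥ 1, so T(r) = r(r - 1).
Then T(r+1) = T(r) + (2r) = (r(r - 1)) + (2r).
Simplifying, T(r+1) = r(r + 1) = (r+1)((r+1) - 1),
which is the closed form with n = r+1.
By induction, the statement is established for all n ≥ 1.

T(n) = n(n - 1)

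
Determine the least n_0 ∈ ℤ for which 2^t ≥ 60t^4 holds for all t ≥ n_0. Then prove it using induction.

n_0 = 25

At t = 24: 16777216 < 19906560, so the inequality fails and n_0 ≥ 25. We prove 2^t ≥ 60t^4 for all t ≥ 25.
For the base case t = 25: 2^t = 33554432 and 60t^4 = 23437500, so 33554432 ≥ 23437500.
Inductive step: suppose the statement holds for some p ≥ 25, so 2^p ≥ 60p^4.
Then 2^(p + 1) = 2·(2^p) ≥ 2·(60p^4).
Also, for p ≥ 25 we have 2·(60p^4) ≥ 60(p+1)^4, since 2 ≥ (1 + 1/p)^4 for all p ≥ 25.
Combining, 2^(p + 1) ≥ 60(p+1)^4.
By induction, the statement is established for all t ≥ 25.
Hence the smallest such n_0 is 25.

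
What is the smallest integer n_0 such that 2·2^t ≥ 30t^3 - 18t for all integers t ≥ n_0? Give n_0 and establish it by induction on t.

n_0 = 16

At t = 15: 65536 < 100980, so the inequality fails and n_0 ≥ 16. We prove 2·2^t ≥ 30t^3 - 18t for all t ≥ 16.
Base step (t = 16): 2·2^t = 131072 and 30t^3 - 18t = 122592, so 131072 ≥ 122592.
Inductive step: suppose the statement holds for some p ≥ 16, so 2·2^p ≥ 30p^3 - 18p.
Then 2·2^(p + 1) = 2·(2·2^p) ≥ 2·(30p^3 - 18p).
Also, for p ≥ 16 we have 2·(30p^3 - 18p) ≥ 30(p+1)^3 - 18(p+1), since 2·(30p^3 - 18p) − (30(p+1)^3 - 18(p+1)) = 30p^3 - 90p^2 - 108p - 12, which is nonnegative for all p ≥ 16.
Combining, 2·2^(p + 1) ≥ 30(p+1)^3 - 18(p+1).
This completes the induction.
Hence the smallest such n_0 is 16.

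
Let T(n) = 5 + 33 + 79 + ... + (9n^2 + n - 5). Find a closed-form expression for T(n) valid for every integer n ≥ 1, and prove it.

We claim T(n) = n(3n^2 + 5n - 3) for all n ≥ 1.
For the base case n = 1: T(1) = 5, and the closed form gives 5. They agree.
Inductive step: suppose the statement holds for some r ≥ 1, so T(r) = r(3r^2 + 5r - 3).
Then T(r+1) = T(r) + (r + 9(r + 1)^2 - 4) = (r(3r^2 + 5r - 3)) + (r + 9(r + 1)^2 - 4).
Simplifying, T(r+1) = (r + 1)(3r^2 + 11r + 5) = (r+1)(3(r+1)^2 + 5(r+1) - 3),
which is the closed form with n = r+1.
Hence, by induction on n, the claim holds for every n ≥ 1.

T(n) = n(3n^2 + 5n - 3)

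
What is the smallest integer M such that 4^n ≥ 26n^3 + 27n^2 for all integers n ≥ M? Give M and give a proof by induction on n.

M = 7

At n = 6: 4096 < 6588, so the inequality fails and M ≥ 7. We prove 4^n ≥ 26n^3 + 27n^2 for all n ≥ 7.
For the base case n = 7: 4^n = 16384 and 26n^3 + 27n^2 = 10241, so 16384 ≥ 10241.
Inductive step: assume the claim holds for n = j, so 4^j ≥ 26j^3 + 27j^2.
Then 4^(j + 1) = 4·(4^j) ≥ 4·(26j^3 + 27j^2).
Also, for j ≥ 7 we have 4·(26j^3 + 27j^2) ≥ 26(j+1)^3 + 27(j+1)^2, since 4·(26j^3 + 27j^2) − (26(j+1)^3 + 27(j+1)^2) = 78j^3 + 3j^2 - 132j - 53, which is nonnegative for all j ≥ 7.
Combining, 4^(j + 1) ≥ 26(j+1)^3 + 27(j+1)^2.
Hence, by induction on n, the claim holds for every n ≥ 7.
Hence the smallest such M is 7.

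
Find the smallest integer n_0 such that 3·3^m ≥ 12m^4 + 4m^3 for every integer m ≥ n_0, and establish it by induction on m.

At m = 9: 59049 < 81648, so the inequality fails and n_0 ≥ 10. We prove 3·3^m ≥ 12m^4 + 4m^3 for all m ≥ 10.
Base step (m = 10): 3·3^m = 177147 and 12m^4 + 4m^3 = 124000, so 177147 ≥ 124000.
Inductive step: suppose the statement holds for some k ≥ 10, so 3·3^k ≥ 12k^4 + 4k^3.
Then 3·3^(k + 1) = 3·(3·3^k) ≥ 3·(12k^4 + 4k^3).
Also, for k ≥ 10 we have 3·(12k^4 + 4k^3) ≥ 12(k+1)^4 + 4(k+1)^3, since 3·(12k^4 + 4k^3) − (12(k+1)^4 + 4(k+1)^3) = 24k^4 - 40k^3 - 84k^2 - 60k - 16, which is nonnegative for all k ≥ 10.
Combining, 3·3^(k + 1) ≥ 12(k+1)^4 + 4(k+1)^3.
By induction, the statement is established for all m ≥ 10.
Hence the smallest such n_0 is 10.

n_0 = 10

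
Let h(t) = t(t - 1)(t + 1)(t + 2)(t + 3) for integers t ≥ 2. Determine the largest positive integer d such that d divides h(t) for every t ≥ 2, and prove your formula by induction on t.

d = 120

Computing the first values: h(2) = 120 and h(3) = 720; gcd(120, 720) = 120, so d ≤ 120.
We prove 120 | t(t - 1)(t + 1)(t + 2)(t + 3) for all t ≥ 2 by induction on t.
Base step (t = 2): h(2) = 120 = 120·(1), so 120 | h(2).
Inductive step: assume the claim holds for t = i, i.e. 120 | h(i). Then
h(i+1) − h(i) = i·(i+1)·(i+2)·(i+3)·(i+4) − (i-1)·i·(i+1)·(i+2)·(i+3) = i·(i+1)·(i+2)·(i+3)·[(i+4) − (i-1)] = 5·i·(i+1)·(i+2)·(i+3). The product of 4 consecutive integers is divisible by (4)! = 24, so h(i+1) − h(i) is divisible by 5·24 = 120. By the inductive hypothesis 120 | h(i), hence 120 | h(i+1).
By the principle of mathematical induction, the result holds for all t ≥ 2.
Therefore the largest such d is 120.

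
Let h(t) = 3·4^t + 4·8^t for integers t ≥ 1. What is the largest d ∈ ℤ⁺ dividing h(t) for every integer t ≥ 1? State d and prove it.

d = 4

Computing the first values: h(1) = 44 and h(2) = 304; gcd(44, 304) = 4, so d ≤ 4.
We prove 4 | 3·4^t + 4·8^t for all t ≥ 1 by induction on t.
For the base case t = 1: h(1) = 44 = 4·(11), so 4 | h(1).
Inductive step: assume the claim holds for t = m, i.e. 4 | h(m). Then
h(m+1) − 8·h(m) = (3·4^(m+1) + 4·8^(m+1)) − 8·(3·4^m + 4·8^m) = (3)·4^m·(4 − 8) = (-12)·4^m. Since 4 | h(m) by the inductive hypothesis, 4 | 8·h(m); and 4 | -12 since -12 = 4·-3. Therefore 4 | h(m+1).
Hence, by induction on t, the claim holds for every t ≥ 1.
Therefore the largest such d is 4.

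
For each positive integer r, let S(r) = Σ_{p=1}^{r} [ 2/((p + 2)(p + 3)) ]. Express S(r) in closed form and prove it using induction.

S(r) = 2r/(3(r + 3))

We claim S(r) = 2r/(3(r + 3)) for all r ≥ 1.
When r = 1: S(1) = 1/6, and the closed form gives 1/6. They agree.
For the inductive step, assume it holds for an arbitrary p ≥ 1, so S(p) = 2p/(3(p + 3)).
Then S(p+1) = S(p) + (2/((p + 3)(p + 4))) = (2p/(3(p + 3))) + (2/((p + 3)(p + 4))).
Simplifying, S(p+1) = 2(p + 1)/(3(p + 4)) = 2(p+1)/(3((p+1) + 3)),
which is the closed form with r = p+1.
This completes the induction.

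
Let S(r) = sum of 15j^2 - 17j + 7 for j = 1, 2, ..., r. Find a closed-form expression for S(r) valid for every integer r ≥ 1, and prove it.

We claim S(r) = r(5r^2 - r + 1) for all r ≥ 1.
Base step (r = 1): S(1) = 5, and the closed form gives 5. They agree.
Inductive step: assume the claim holds for r = j, so S(j) = j(5j^2 - j + 1).
Then S(j+1) = S(j) + (15j^2 + 13j + 5) = (j(5j^2 - j + 1)) + (15j^2 + 13j + 5).
Simplifying, S(j+1) = (j + 1)(5j^2 + 9j + 5) = (j+1)(5(j+1)^2 - (j+1) + 1),
which is the closed form with r = j+1.
By the principle of mathematical induction, the result holds for all r ≥ 1.

S(r) = r(5r^2 - r + 1)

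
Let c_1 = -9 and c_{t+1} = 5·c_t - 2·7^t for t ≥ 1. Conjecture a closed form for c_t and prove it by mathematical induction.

Computing the first terms: c_1 = -9, c_2 = -59, c_3 = -393. This suggests c_t = -2·5^(t - 1) - 7^t.
When t = 1: the formula gives -9 = -9 = c_1.
Inductive step: assume the claim holds for t = i, so c_i = -2·5^(i - 1) - 7^i.
Then c_{i+1} = 5·c_i - 2·7^i = 5·(-2·5^(i - 1) - 7^i) - 2·7^i = -2·5^i - 7^(i + 1) = -2·5^((i+1) - 1) - 7^(i+1),
which is the claimed formula at t = i+1.
This completes the induction.

c_t = -2·5^(t - 1) - 7^t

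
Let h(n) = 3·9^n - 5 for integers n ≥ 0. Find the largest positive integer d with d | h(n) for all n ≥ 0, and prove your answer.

Computing the first values: h(0) = -2 and h(1) = 22; gcd(-2, 22) = 2, so d ≤ 2.
We prove 2 | 3·9^n - 5 for all n ≥ 0 by induction on n.
When n = 0: h(0) = -2 = 2·(-1), so 2 | h(0).
For the inductive step, assume it holds for an arbitrary m ≥ 0, i.e. 2 | h(m). Then
h(m+1) = 3·9^(m+1) - 5 = 9·(3·9^m - 5) + 40 = 9·h(m) + 40. The first term is divisible by 2 by the inductive hypothesis, and 40 is divisible by 2. Hence 2 | h(m+1).
By the principle of mathematical induction, the result holds for all n ≥ 0.
Therefore the largest such d is 2.

d = 2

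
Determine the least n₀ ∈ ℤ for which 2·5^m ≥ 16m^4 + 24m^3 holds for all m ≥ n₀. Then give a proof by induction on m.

n₀ = 6

At m = 5: 6250 < 13000, so the inequality fails and n₀ ≥ 6. We prove 2·5^m ≥ 16m^4 + 24m^3 for all m ≥ 6.
When m = 6: 2·5^m = 31250 and 16m^4 + 24m^3 = 25920, so 31250 ≥ 25920.
For the inductive step, assume it holds for an arbitrary k ≥ 6, so 2·5^k ≥ 16k^4 + 24k^3.
Then 2·5^(k + 1) = 5·(2·5^k) ≥ 5·(16k^4 + 24k^3).
Also, for k ≥ 6 we have 5·(16k^4 + 24k^3) ≥ 16(k+1)^4 + 24(k+1)^3, since 5·(16k^4 + 24k^3) − (16(k+1)^4 + 24(k+1)^3) = 64k^4 + 32k^3 - 168k^2 - 136k - 40, which is nonnegative for all k ≥ 6.
Combining, 2·5^(k + 1) ≥ 16(k+1)^4 + 24(k+1)^3.
By the principle of mathematical induction, the result holds for all m ≥ 6.
Hence the smallest such n₀ is 6.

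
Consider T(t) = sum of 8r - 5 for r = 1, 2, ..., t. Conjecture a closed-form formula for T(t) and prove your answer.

We claim T(t) = t(4t - 1) for all t ≥ 1.
Base case (t = 1): T(1) = 3, and the closed form gives 3. They agree.
Inductive step: suppose the statement holds for some r ≥ 1, so T(r) = r(4r - 1).
Then T(r+1) = T(r) + (8r + 3) = (r(4r - 1)) + (8r + 3).
Simplifying, T(r+1) = (r + 1)(4r + 3) = (r+1)(4(r+1) - 1),
which is the closed form with t = r+1.
By induction, the statement is established for all t ≥ 1.

T(t) = t(4t - 1)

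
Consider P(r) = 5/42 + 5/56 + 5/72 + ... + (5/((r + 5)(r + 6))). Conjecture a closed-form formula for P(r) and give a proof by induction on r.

We claim P(r) = 5r/(6(r + 6)) for all r ≥ 1.
For the base case r = 1: P(1) = 5/42, and the closed form gives 5/42. They agree.
Suppose the result is true for r = i, so P(i) = 5i/(6(i + 6)).
Then P(i+1) = P(i) + (5/((i + 6)(i + 7))) = (5i/(6(i + 6))) + (5/((i + 6)(i + 7))).
Simplifying, P(i+1) = 5(i + 1)/(6(i + 7)) = 5(i+1)/(6((i+1) + 6)),
which is the closed form with r = i+1.
By the principle of mathematical induction, the result holds for all r ≥ 1.

P(r) = 5r/(6(r + 6))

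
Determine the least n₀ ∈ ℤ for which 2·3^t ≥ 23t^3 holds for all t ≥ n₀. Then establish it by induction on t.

n₀ = 8

At t = 7: 4374 < 7889, so the inequality fails and n₀ ≥ 8. We prove 2·3^t ≥ 23t^3 for all t ≥ 8.
Base step (t = 8): 2·3^t = 13122 and 23t^3 = 11776, so 13122 ≥ 11776.
Inductive step: assume the claim holds for t = m, so 2·3^m ≥ 23m^3.
Then 2·3^(m + 1) = 3·(2·3^m) ≥ 3·(23m^3).
Also, for m ≥ 8 we have 3·(23m^3) ≥ 23(m+1)^3, since 3 ≥ (1 + 1/m)^3 for all m ≥ 8.
Combining, 2·3^(m + 1) ≥ 23(m+1)^3.
By the principle of mathematical induction, the result holds for all t ≥ 8.
Hence the smallest such n₀ is 8.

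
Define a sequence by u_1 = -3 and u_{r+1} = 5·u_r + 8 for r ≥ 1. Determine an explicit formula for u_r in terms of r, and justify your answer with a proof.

u_r = -5^(r - 1) - 2

Computing the first terms: u_1 = -3, u_2 = -7, u_3 = -27. This suggests u_r = -5^(r - 1) - 2.
Base case (r = 1): the formula gives -3 = -3 = u_1.
For the inductive step, assume it holds for an arbitrary j ≥ 1, so u_j = -5^(j - 1) - 2.
Then u_{j+1} = 5·u_j + 8 = 5·(-5^(j - 1) - 2) + 8 = -5^j - 2 = -5^((j+1) - 1) - 2,
which is the claimed formula at r = j+1.
This completes the induction.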